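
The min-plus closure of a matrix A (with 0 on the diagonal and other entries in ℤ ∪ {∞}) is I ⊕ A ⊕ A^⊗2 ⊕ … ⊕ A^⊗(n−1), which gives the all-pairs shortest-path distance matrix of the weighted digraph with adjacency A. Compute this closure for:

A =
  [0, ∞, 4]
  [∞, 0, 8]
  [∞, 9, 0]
Closure =
  [0, 13, 4]
  [∞, 0, 8]
  [∞, 9, 0]

This is the Floyd-Warshall all-pairs shortest-path computation. For each intermediate vertex k = 0, 1, …, 2, update dist[i][j] ← min(dist[i][j], dist[i][k] + dist[k][j]). The final matrix gives, for each (i, j), the minimum total weight of any directed path from i to j (possibly empty when i = j).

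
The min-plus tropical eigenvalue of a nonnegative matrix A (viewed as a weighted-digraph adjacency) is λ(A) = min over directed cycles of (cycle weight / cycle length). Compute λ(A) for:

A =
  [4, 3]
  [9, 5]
λ(A) = 4

Enumerate directed cycles and compute their means (weight / length). Sample:
  cycle 0 → 0: weight = 4, length = 1, mean = 4/1 ≈ 4.000
  cycle 1 → 1: weight = 5, length = 1, mean = 5/1 ≈ 5.000
  cycle 0 → 1 → 0: weight = 12, length = 2, mean = 12/2 ≈ 6.000
  cycle 1 → 0 → 1: weight = 12, length = 2, mean = 12/2 ≈ 6.000
Minimum mean = 4.000, attained e.g. along the cycle 0 → 0 with weight 4 and length 1. So λ(A) = 4/1 = 4.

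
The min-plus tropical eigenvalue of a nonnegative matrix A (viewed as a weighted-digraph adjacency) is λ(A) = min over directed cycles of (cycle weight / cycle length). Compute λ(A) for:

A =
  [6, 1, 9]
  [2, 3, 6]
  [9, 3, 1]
λ(A) = 1

Enumerate directed cycles and compute their means (weight / length). Sample:
  cycle 0 → 0: weight = 6, length = 1, mean = 6/1 ≈ 6.000
  cycle 1 → 1: weight = 3, length = 1, mean = 3/1 ≈ 3.000
  cycle 2 → 2: weight = 1, length = 1, mean = 1/1 ≈ 1.000
  cycle 0 → 1 → 0: weight = 3, length = 2, mean = 3/2 ≈ 1.500
  cycle 0 → 2 → 0: weight = 18, length = 2, mean = 18/2 ≈ 9.000
  cycle 1 → 0 → 1: weight = 3, length = 2, mean = 3/2 ≈ 1.500
Minimum mean = 1.000, attained e.g. along the cycle 2 → 2 with weight 1 and length 1. So λ(A) = 1/1 = 1.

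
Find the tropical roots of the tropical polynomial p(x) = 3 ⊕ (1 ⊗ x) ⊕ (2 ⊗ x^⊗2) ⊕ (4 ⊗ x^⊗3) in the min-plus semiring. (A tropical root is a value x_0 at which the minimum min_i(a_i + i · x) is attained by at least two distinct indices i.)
Roots: {-2, -1, 2}

Each tropical root is a break point of the lower envelope of the lines y = a_i + i · x (there are 4 lines, with slopes 0, 1, ..., 3). Only the lines that attain the minimum somewhere contribute to roots; other lines are dominated. Here the surviving (envelope) indices are i = 3, i = 2, i = 1, i = 0.
Intersections between consecutive envelope lines give the roots: for adjacent envelope indices i < j the intersection is x = (a_i − a_j) / (j − i). Reading off the sorted break points: {-2, -1, 2}.
Verification: at each break x_0, at least two indices attain the minimum of min_i(a_i + i · x_0).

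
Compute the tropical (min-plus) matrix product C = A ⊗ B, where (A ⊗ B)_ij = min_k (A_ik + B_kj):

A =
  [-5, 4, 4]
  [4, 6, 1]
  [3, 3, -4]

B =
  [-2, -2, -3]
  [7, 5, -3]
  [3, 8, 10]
A ⊗ B =
  [-7, -7, -8]
  [2, 2, 1]
  [-1, 1, 0]

Apply the min-plus product entry-by-entry:
  C[0][0] = min over k of (A[0][0] + B[0][0] = -5 + -2 = -7, A[0][1] + B[1][0] = 4 + 7 = 11, A[0][2] + B[2][0] = 4 + 3 = 7) = -7 (attained at k = 0)
  C[0][1] = min over k of (A[0][0] + B[0][1] = -5 + -2 = -7, A[0][1] + B[1][1] = 4 + 5 = 9, A[0][2] + B[2][1] = 4 + 8 = 12) = -7 (attained at k = 0)
  C[0][2] = min over k of (A[0][0] + B[0][2] = -5 + -3 = -8, A[0][1] + B[1][2] = 4 + -3 = 1, A[0][2] + B[2][2] = 4 + 10 = 14) = -8 (attained at k = 0)
  C[1][0] = min over k of (A[1][0] + B[0][0] = 4 + -2 = 2, A[1][1] + B[1][0] = 6 + 7 = 13, A[1][2] + B[2][0] = 1 + 3 = 4) = 2 (attained at k = 0)
  C[1][1] = min over k of (A[1][0] + B[0][1] = 4 + -2 = 2, A[1][1] + B[1][1] = 6 + 5 = 11, A[1][2] + B[2][1] = 1 + 8 = 9) = 2 (attained at k = 0)
  C[1][2] = min over k of (A[1][0] + B[0][2] = 4 + -3 = 1, A[1][1] + B[1][2] = 6 + -3 = 3, A[1][2] + B[2][2] = 1 + 10 = 11) = 1 (attained at k = 0)
  C[2][0] = min over k of (A[2][0] + B[0][0] = 3 + -2 = 1, A[2][1] + B[1][0] = 3 + 7 = 10, A[2][2] + B[2][0] = -4 + 3 = -1) = -1 (attained at k = 2)
  C[2][1] = min over k of (A[2][0] + B[0][1] = 3 + -2 = 1, A[2][1] + B[1][1] = 3 + 5 = 8, A[2][2] + B[2][1] = -4 + 8 = 4) = 1 (attained at k = 0)
  C[2][2] = min over k of (A[2][0] + B[0][2] = 3 + -3 = 0, A[2][1] + B[1][2] = 3 + -3 = 0, A[2][2] + B[2][2] = -4 + 10 = 6) = 0 (attained at k = 0)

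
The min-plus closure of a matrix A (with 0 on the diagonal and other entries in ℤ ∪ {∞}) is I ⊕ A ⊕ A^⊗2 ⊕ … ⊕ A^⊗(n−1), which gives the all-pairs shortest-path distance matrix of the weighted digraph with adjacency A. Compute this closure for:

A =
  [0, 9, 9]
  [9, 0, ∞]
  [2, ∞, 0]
Closure =
  [0, 9, 9]
  [9, 0, 18]
  [2, 11, 0]

This is the Floyd-Warshall all-pairs shortest-path computation. For each intermediate vertex k = 0, 1, …, 2, update dist[i][j] ← min(dist[i][j], dist[i][k] + dist[k][j]). The final matrix gives, for each (i, j), the minimum total weight of any directed path from i to j (possibly empty when i = j).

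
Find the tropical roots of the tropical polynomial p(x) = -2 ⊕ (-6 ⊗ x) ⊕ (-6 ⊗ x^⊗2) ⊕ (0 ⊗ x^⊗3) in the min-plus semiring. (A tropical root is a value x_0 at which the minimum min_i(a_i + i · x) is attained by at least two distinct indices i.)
Roots: {-6, 0, 4}

Each tropical root is a break point of the lower envelope of the lines y = a_i + i · x (there are 4 lines, with slopes 0, 1, ..., 3). Only the lines that attain the minimum somewhere contribute to roots; other lines are dominated. Here the surviving (envelope) indices are i = 3, i = 2, i = 1, i = 0.
Intersections between consecutive envelope lines give the roots: for adjacent envelope indices i < j the intersection is x = (a_i − a_j) / (j − i). Reading off the sorted break points: {-6, 0, 4}.
Verification: at each break x_0, at least two indices attain the minimum of min_i(a_i + i · x_0).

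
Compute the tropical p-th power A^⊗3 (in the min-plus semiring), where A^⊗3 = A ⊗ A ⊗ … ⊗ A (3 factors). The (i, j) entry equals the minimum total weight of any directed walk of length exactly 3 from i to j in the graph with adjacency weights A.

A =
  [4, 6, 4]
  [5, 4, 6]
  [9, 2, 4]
A^⊗3 =
  [11, 10, 12]
  [13, 11, 13]
  [11, 10, 11]

Each entry (A^⊗3)_ij equals the minimum over all length-3 walks i = v_0 → v_1 → … → v_3 = j of Σ_t A[v_t][v_{t+1}]. For example, for (i, j) = (0, 2) we minimise over 9 possible intermediate vertex sequences; the minimum is 12, attained along the walk 0 → 0 → 0 → 2.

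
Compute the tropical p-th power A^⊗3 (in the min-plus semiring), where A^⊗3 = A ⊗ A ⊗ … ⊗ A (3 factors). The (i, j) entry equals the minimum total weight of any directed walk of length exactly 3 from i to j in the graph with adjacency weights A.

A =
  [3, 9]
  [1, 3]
A^⊗3 =
  [9, 15]
  [7, 9]

Each entry (A^⊗3)_ij equals the minimum over all length-3 walks i = v_0 → v_1 → … → v_3 = j of Σ_t A[v_t][v_{t+1}]. For example, for (i, j) = (0, 1) we minimise over 4 possible intermediate vertex sequences; the minimum is 15, attained along the walk 0 → 0 → 0 → 1.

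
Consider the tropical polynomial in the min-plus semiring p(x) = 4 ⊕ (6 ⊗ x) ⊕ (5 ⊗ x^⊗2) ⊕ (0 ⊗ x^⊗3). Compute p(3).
p(3) = 4

A tropical monomial a ⊗ x^⊗i evaluates to a + i · x. Evaluating each term at x = 3:
  Term 0 contributes 4 + 0 · 3 = 4
  Term 1 contributes 6 + 1 · 3 = 9
  Term 2 contributes 5 + 2 · 3 = 11
  Term 3 contributes 0 + 3 · 3 = 9
p(3) = ⊕ of these = min[4, 9, 11, 9] = 4.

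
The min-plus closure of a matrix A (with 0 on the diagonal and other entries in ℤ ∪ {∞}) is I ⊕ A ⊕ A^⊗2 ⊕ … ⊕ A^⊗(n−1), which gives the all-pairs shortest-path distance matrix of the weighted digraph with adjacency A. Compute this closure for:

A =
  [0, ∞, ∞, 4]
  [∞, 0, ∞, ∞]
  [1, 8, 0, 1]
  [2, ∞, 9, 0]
Closure =
  [0, 21, 13, 4]
  [∞, 0, ∞, ∞]
  [1, 8, 0, 1]
  [2, 17, 9, 0]

This is the Floyd-Warshall all-pairs shortest-path computation. For each intermediate vertex k = 0, 1, …, 3, update dist[i][j] ← min(dist[i][j], dist[i][k] + dist[k][j]). The final matrix gives, for each (i, j), the minimum total weight of any directed path from i to j (possibly empty when i = j).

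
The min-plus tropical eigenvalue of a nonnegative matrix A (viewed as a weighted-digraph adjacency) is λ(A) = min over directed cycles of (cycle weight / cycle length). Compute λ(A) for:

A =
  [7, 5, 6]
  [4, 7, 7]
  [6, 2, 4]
λ(A) = 4

Enumerate directed cycles and compute their means (weight / length). Sample:
  cycle 0 → 0: weight = 7, length = 1, mean = 7/1 ≈ 7.000
  cycle 1 → 1: weight = 7, length = 1, mean = 7/1 ≈ 7.000
  cycle 2 → 2: weight = 4, length = 1, mean = 4/1 ≈ 4.000
  cycle 0 → 1 → 0: weight = 9, length = 2, mean = 9/2 ≈ 4.500
  cycle 0 → 2 → 0: weight = 12, length = 2, mean = 12/2 ≈ 6.000
  cycle 1 → 0 → 1: weight = 9, length = 2, mean = 9/2 ≈ 4.500
Minimum mean = 4.000, attained e.g. along the cycle 2 → 2 with weight 4 and length 1. So λ(A) = 4/1 = 4.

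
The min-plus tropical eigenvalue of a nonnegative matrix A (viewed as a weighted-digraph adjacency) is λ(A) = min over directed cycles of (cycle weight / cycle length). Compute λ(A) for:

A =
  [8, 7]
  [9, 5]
λ(A) = 5

Enumerate directed cycles and compute their means (weight / length). Sample:
  cycle 0 → 0: weight = 8, length = 1, mean = 8/1 ≈ 8.000
  cycle 1 → 1: weight = 5, length = 1, mean = 5/1 ≈ 5.000
  cycle 0 → 1 → 0: weight = 16, length = 2, mean = 16/2 ≈ 8.000
  cycle 1 → 0 → 1: weight = 16, length = 2, mean = 16/2 ≈ 8.000
Minimum mean = 5.000, attained e.g. along the cycle 1 → 1 with weight 5 and length 1. So λ(A) = 5/1 = 5.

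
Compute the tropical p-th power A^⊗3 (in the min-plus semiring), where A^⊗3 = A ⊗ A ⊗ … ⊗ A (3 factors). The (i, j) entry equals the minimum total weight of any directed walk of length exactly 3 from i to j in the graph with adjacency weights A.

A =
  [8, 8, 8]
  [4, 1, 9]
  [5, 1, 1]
A^⊗3 =
  [13, 10, 10]
  [6, 3, 11]
  [6, 3, 3]

Each entry (A^⊗3)_ij equals the minimum over all length-3 walks i = v_0 → v_1 → … → v_3 = j of Σ_t A[v_t][v_{t+1}]. For example, for (i, j) = (0, 2) we minimise over 9 possible intermediate vertex sequences; the minimum is 10, attained along the walk 0 → 2 → 2 → 2.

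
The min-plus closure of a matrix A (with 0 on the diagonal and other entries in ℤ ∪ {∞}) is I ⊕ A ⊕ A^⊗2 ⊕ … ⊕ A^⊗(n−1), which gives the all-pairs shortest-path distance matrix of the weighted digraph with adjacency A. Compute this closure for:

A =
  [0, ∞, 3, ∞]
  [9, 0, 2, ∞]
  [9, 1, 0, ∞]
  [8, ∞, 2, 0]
Closure =
  [0, 4, 3, ∞]
  [9, 0, 2, ∞]
  [9, 1, 0, ∞]
  [8, 3, 2, 0]

This is the Floyd-Warshall all-pairs shortest-path computation. For each intermediate vertex k = 0, 1, …, 3, update dist[i][j] ← min(dist[i][j], dist[i][k] + dist[k][j]). The final matrix gives, for each (i, j), the minimum total weight of any directed path from i to j (possibly empty when i = j).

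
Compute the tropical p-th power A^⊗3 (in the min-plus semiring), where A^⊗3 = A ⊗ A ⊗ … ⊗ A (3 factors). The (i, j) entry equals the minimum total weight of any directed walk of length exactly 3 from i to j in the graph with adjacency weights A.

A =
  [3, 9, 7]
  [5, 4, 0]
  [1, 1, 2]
A^⊗3 =
  [9, 10, 8]
  [3, 3, 1]
  [2, 2, 3]

Each entry (A^⊗3)_ij equals the minimum over all length-3 walks i = v_0 → v_1 → … → v_3 = j of Σ_t A[v_t][v_{t+1}]. For example, for (i, j) = (0, 2) we minimise over 9 possible intermediate vertex sequences; the minimum is 8, attained along the walk 0 → 2 → 1 → 2.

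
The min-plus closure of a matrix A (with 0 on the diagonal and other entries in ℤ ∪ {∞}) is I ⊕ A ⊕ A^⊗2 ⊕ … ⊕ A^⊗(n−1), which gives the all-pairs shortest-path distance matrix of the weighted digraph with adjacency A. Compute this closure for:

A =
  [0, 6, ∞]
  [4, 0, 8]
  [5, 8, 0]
Closure =
  [0, 6, 14]
  [4, 0, 8]
  [5, 8, 0]

This is the Floyd-Warshall all-pairs shortest-path computation. For each intermediate vertex k = 0, 1, …, 2, update dist[i][j] ← min(dist[i][j], dist[i][k] + dist[k][j]). The final matrix gives, for each (i, j), the minimum total weight of any directed path from i to j (possibly empty when i = j).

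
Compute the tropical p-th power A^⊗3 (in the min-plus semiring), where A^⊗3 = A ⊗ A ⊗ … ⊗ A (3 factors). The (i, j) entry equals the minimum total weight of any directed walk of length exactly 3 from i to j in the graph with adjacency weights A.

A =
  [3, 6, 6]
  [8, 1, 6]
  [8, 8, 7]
A^⊗3 =
  [9, 8, 12]
  [10, 3, 8]
  [14, 10, 15]

Each entry (A^⊗3)_ij equals the minimum over all length-3 walks i = v_0 → v_1 → … → v_3 = j of Σ_t A[v_t][v_{t+1}]. For example, for (i, j) = (0, 2) we minimise over 9 possible intermediate vertex sequences; the minimum is 12, attained along the walk 0 → 0 → 0 → 2.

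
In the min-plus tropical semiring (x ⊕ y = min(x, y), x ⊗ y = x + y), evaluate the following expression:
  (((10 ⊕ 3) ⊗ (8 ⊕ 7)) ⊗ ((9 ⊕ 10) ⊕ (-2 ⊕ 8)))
(((10 ⊕ 3) ⊗ (8 ⊕ 7)) ⊗ ((9 ⊕ 10) ⊕ (-2 ⊕ 8))) = 8

Expand innermost to outermost. Recall ⊕ takes the minimum of its arguments and ⊗ takes their sum. Working out the expression (((10 ⊕ 3) ⊗ (8 ⊕ 7)) ⊗ ((9 ⊕ 10) ⊕ (-2 ⊕ 8))) gives 8.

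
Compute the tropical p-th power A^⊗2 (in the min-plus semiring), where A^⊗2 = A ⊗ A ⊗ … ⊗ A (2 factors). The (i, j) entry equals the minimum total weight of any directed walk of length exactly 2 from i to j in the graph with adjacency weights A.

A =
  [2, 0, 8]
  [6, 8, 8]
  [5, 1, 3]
A^⊗2 =
  [4, 2, 8]
  [8, 6, 11]
  [7, 4, 6]

Each entry (A^⊗2)_ij equals the minimum over all length-2 walks i = v_0 → v_1 → … → v_2 = j of Σ_t A[v_t][v_{t+1}]. For example, for (i, j) = (0, 2) we minimise over 3 possible intermediate vertex sequences; the minimum is 8, attained along the walk 0 → 1 → 2.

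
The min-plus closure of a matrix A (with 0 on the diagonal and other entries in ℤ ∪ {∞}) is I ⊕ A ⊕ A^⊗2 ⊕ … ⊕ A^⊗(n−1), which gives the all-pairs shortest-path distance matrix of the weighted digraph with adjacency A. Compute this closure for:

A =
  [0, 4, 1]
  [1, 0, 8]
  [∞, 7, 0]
Closure =
  [0, 4, 1]
  [1, 0, 2]
  [8, 7, 0]

This is the Floyd-Warshall all-pairs shortest-path computation. For each intermediate vertex k = 0, 1, …, 2, update dist[i][j] ← min(dist[i][j], dist[i][k] + dist[k][j]). The final matrix gives, for each (i, j), the minimum total weight of any directed path from i to j (possibly empty when i = j).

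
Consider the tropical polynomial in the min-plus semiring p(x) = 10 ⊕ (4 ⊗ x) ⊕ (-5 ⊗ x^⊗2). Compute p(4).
p(4) = 3

A tropical monomial a ⊗ x^⊗i evaluates to a + i · x. Evaluating each term at x = 4:
  Term 0 contributes 10 + 0 · 4 = 10
  Term 1 contributes 4 + 1 · 4 = 8
  Term 2 contributes -5 + 2 · 4 = 3
p(4) = ⊕ of these = min[10, 8, 3] = 3.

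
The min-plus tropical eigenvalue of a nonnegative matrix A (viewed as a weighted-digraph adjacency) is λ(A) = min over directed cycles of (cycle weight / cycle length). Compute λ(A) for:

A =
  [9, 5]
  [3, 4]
λ(A) = 4

Enumerate directed cycles and compute their means (weight / length). Sample:
  cycle 0 → 0: weight = 9, length = 1, mean = 9/1 ≈ 9.000
  cycle 1 → 1: weight = 4, length = 1, mean = 4/1 ≈ 4.000
  cycle 0 → 1 → 0: weight = 8, length = 2, mean = 8/2 ≈ 4.000
  cycle 1 → 0 → 1: weight = 8, length = 2, mean = 8/2 ≈ 4.000
Minimum mean = 4.000, attained e.g. along the cycle 1 → 1 with weight 4 and length 1. So λ(A) = 4/1 = 4.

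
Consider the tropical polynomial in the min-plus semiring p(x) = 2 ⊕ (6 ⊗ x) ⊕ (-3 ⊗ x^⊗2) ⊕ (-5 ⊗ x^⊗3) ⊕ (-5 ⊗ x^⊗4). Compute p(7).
p(7) = 2

A tropical monomial a ⊗ x^⊗i evaluates to a + i · x. Evaluating each term at x = 7:
  Term 0 contributes 2 + 0 · 7 = 2
  Term 1 contributes 6 + 1 · 7 = 13
  Term 2 contributes -3 + 2 · 7 = 11
  Term 3 contributes -5 + 3 · 7 = 16
  Term 4 contributes -5 + 4 · 7 = 23
p(7) = ⊕ of these = min[2, 13, 11, 16, 23] = 2.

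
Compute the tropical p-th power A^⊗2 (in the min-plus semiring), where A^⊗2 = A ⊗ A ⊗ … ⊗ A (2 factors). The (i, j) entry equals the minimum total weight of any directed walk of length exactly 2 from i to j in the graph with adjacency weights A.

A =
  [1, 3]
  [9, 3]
A^⊗2 =
  [2, 4]
  [10, 6]

Each entry (A^⊗2)_ij equals the minimum over all length-2 walks i = v_0 → v_1 → … → v_2 = j of Σ_t A[v_t][v_{t+1}]. For example, for (i, j) = (0, 1) we minimise over 2 possible intermediate vertex sequences; the minimum is 4, attained along the walk 0 → 0 → 1.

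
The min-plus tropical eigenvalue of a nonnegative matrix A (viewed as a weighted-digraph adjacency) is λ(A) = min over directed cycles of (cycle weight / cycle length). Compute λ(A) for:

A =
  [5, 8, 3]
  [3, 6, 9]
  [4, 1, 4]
λ(A) = 7/3

Enumerate directed cycles and compute their means (weight / length). Sample:
  cycle 0 → 0: weight = 5, length = 1, mean = 5/1 ≈ 5.000
  cycle 1 → 1: weight = 6, length = 1, mean = 6/1 ≈ 6.000
  cycle 2 → 2: weight = 4, length = 1, mean = 4/1 ≈ 4.000
  cycle 0 → 1 → 0: weight = 11, length = 2, mean = 11/2 ≈ 5.500
  cycle 0 → 2 → 0: weight = 7, length = 2, mean = 7/2 ≈ 3.500
  cycle 1 → 0 → 1: weight = 11, length = 2, mean = 11/2 ≈ 5.500
Minimum mean = 2.333, attained e.g. along the cycle 0 → 2 → 1 → 0 with weight 7 and length 3. So λ(A) = 7/3 = 7/3.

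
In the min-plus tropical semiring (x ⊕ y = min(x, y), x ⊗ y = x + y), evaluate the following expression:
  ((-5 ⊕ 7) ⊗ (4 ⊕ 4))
((-5 ⊕ 7) ⊗ (4 ⊕ 4)) = -1

Expand innermost to outermost. Recall ⊕ takes the minimum of its arguments and ⊗ takes their sum. Working out the expression ((-5 ⊕ 7) ⊗ (4 ⊕ 4)) gives -1.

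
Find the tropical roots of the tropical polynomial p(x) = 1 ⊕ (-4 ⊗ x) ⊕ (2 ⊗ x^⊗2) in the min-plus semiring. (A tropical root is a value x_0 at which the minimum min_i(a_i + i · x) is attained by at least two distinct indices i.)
Roots: {-6, 5}

Each tropical root is a break point of the lower envelope of the lines y = a_i + i · x (there are 3 lines, with slopes 0, 1, ..., 2). Only the lines that attain the minimum somewhere contribute to roots; other lines are dominated. Here the surviving (envelope) indices are i = 2, i = 1, i = 0.
Intersections between consecutive envelope lines give the roots: for adjacent envelope indices i < j the intersection is x = (a_i − a_j) / (j − i). Reading off the sorted break points: {-6, 5}.
Verification: at each break x_0, at least two indices attain the minimum of min_i(a_i + i · x_0).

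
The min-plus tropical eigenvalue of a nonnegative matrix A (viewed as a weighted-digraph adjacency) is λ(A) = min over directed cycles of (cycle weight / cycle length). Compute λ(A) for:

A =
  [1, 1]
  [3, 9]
λ(A) = 1

Enumerate directed cycles and compute their means (weight / length). Sample:
  cycle 0 → 0: weight = 1, length = 1, mean = 1/1 ≈ 1.000
  cycle 1 → 1: weight = 9, length = 1, mean = 9/1 ≈ 9.000
  cycle 0 → 1 → 0: weight = 4, length = 2, mean = 4/2 ≈ 2.000
  cycle 1 → 0 → 1: weight = 4, length = 2, mean = 4/2 ≈ 2.000
Minimum mean = 1.000, attained e.g. along the cycle 0 → 0 with weight 1 and length 1. So λ(A) = 1/1 = 1.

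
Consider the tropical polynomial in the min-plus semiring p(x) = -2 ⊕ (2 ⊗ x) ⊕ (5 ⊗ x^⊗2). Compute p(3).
p(3) = -2

A tropical monomial a ⊗ x^⊗i evaluates to a + i · x. Evaluating each term at x = 3:
  Term 0 contributes -2 + 0 · 3 = -2
  Term 1 contributes 2 + 1 · 3 = 5
  Term 2 contributes 5 + 2 · 3 = 11
p(3) = ⊕ of these = min[-2, 5, 11] = -2.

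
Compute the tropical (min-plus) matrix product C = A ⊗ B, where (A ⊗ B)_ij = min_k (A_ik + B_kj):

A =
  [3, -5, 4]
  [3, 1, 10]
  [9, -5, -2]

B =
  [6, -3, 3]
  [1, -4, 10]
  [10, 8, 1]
A ⊗ B =
  [-4, -9, 5]
  [2, -3, 6]
  [-4, -9, -1]

Apply the min-plus product entry-by-entry:
  C[0][0] = min over k of (A[0][0] + B[0][0] = 3 + 6 = 9, A[0][1] + B[1][0] = -5 + 1 = -4, A[0][2] + B[2][0] = 4 + 10 = 14) = -4 (attained at k = 1)
  C[0][1] = min over k of (A[0][0] + B[0][1] = 3 + -3 = 0, A[0][1] + B[1][1] = -5 + -4 = -9, A[0][2] + B[2][1] = 4 + 8 = 12) = -9 (attained at k = 1)
  C[0][2] = min over k of (A[0][0] + B[0][2] = 3 + 3 = 6, A[0][1] + B[1][2] = -5 + 10 = 5, A[0][2] + B[2][2] = 4 + 1 = 5) = 5 (attained at k = 1)
  C[1][0] = min over k of (A[1][0] + B[0][0] = 3 + 6 = 9, A[1][1] + B[1][0] = 1 + 1 = 2, A[1][2] + B[2][0] = 10 + 10 = 20) = 2 (attained at k = 1)
  C[1][1] = min over k of (A[1][0] + B[0][1] = 3 + -3 = 0, A[1][1] + B[1][1] = 1 + -4 = -3, A[1][2] + B[2][1] = 10 + 8 = 18) = -3 (attained at k = 1)
  C[1][2] = min over k of (A[1][0] + B[0][2] = 3 + 3 = 6, A[1][1] + B[1][2] = 1 + 10 = 11, A[1][2] + B[2][2] = 10 + 1 = 11) = 6 (attained at k = 0)
  C[2][0] = min over k of (A[2][0] + B[0][0] = 9 + 6 = 15, A[2][1] + B[1][0] = -5 + 1 = -4, A[2][2] + B[2][0] = -2 + 10 = 8) = -4 (attained at k = 1)
  C[2][1] = min over k of (A[2][0] + B[0][1] = 9 + -3 = 6, A[2][1] + B[1][1] = -5 + -4 = -9, A[2][2] + B[2][1] = -2 + 8 = 6) = -9 (attained at k = 1)
  C[2][2] = min over k of (A[2][0] + B[0][2] = 9 + 3 = 12, A[2][1] + B[1][2] = -5 + 10 = 5, A[2][2] + B[2][2] = -2 + 1 = -1) = -1 (attained at k = 2)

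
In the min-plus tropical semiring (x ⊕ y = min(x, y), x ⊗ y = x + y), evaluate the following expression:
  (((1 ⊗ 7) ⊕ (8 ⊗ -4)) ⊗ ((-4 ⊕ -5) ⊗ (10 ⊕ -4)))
(((1 ⊗ 7) ⊕ (8 ⊗ -4)) ⊗ ((-4 ⊕ -5) ⊗ (10 ⊕ -4))) = -5

Expand innermost to outermost. Recall ⊕ takes the minimum of its arguments and ⊗ takes their sum. Working out the expression (((1 ⊗ 7) ⊕ (8 ⊗ -4)) ⊗ ((-4 ⊕ -5) ⊗ (10 ⊕ -4))) gives -5.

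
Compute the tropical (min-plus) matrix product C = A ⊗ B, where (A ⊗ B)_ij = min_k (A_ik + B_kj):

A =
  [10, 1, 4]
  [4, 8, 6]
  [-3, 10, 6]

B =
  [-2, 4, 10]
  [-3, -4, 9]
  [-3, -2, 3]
A ⊗ B =
  [-2, -3, 7]
  [2, 4, 9]
  [-5, 1, 7]

Apply the min-plus product entry-by-entry:
  C[0][0] = min over k of (A[0][0] + B[0][0] = 10 + -2 = 8, A[0][1] + B[1][0] = 1 + -3 = -2, A[0][2] + B[2][0] = 4 + -3 = 1) = -2 (attained at k = 1)
  C[0][1] = min over k of (A[0][0] + B[0][1] = 10 + 4 = 14, A[0][1] + B[1][1] = 1 + -4 = -3, A[0][2] + B[2][1] = 4 + -2 = 2) = -3 (attained at k = 1)
  C[0][2] = min over k of (A[0][0] + B[0][2] = 10 + 10 = 20, A[0][1] + B[1][2] = 1 + 9 = 10, A[0][2] + B[2][2] = 4 + 3 = 7) = 7 (attained at k = 2)
  C[1][0] = min over k of (A[1][0] + B[0][0] = 4 + -2 = 2, A[1][1] + B[1][0] = 8 + -3 = 5, A[1][2] + B[2][0] = 6 + -3 = 3) = 2 (attained at k = 0)
  C[1][1] = min over k of (A[1][0] + B[0][1] = 4 + 4 = 8, A[1][1] + B[1][1] = 8 + -4 = 4, A[1][2] + B[2][1] = 6 + -2 = 4) = 4 (attained at k = 1)
  C[1][2] = min over k of (A[1][0] + B[0][2] = 4 + 10 = 14, A[1][1] + B[1][2] = 8 + 9 = 17, A[1][2] + B[2][2] = 6 + 3 = 9) = 9 (attained at k = 2)
  C[2][0] = min over k of (A[2][0] + B[0][0] = -3 + -2 = -5, A[2][1] + B[1][0] = 10 + -3 = 7, A[2][2] + B[2][0] = 6 + -3 = 3) = -5 (attained at k = 0)
  C[2][1] = min over k of (A[2][0] + B[0][1] = -3 + 4 = 1, A[2][1] + B[1][1] = 10 + -4 = 6, A[2][2] + B[2][1] = 6 + -2 = 4) = 1 (attained at k = 0)
  C[2][2] = min over k of (A[2][0] + B[0][2] = -3 + 10 = 7, A[2][1] + B[1][2] = 10 + 9 = 19, A[2][2] + B[2][2] = 6 + 3 = 9) = 7 (attained at k = 0)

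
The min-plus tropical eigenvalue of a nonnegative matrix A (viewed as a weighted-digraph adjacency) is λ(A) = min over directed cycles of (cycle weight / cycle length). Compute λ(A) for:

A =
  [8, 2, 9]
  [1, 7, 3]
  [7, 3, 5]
λ(A) = 3/2

Enumerate directed cycles and compute their means (weight / length). Sample:
  cycle 0 → 0: weight = 8, length = 1, mean = 8/1 ≈ 8.000
  cycle 1 → 1: weight = 7, length = 1, mean = 7/1 ≈ 7.000
  cycle 2 → 2: weight = 5, length = 1, mean = 5/1 ≈ 5.000
  cycle 0 → 1 → 0: weight = 3, length = 2, mean = 3/2 ≈ 1.500
  cycle 0 → 2 → 0: weight = 16, length = 2, mean = 16/2 ≈ 8.000
  cycle 1 → 0 → 1: weight = 3, length = 2, mean = 3/2 ≈ 1.500
Minimum mean = 1.500, attained e.g. along the cycle 0 → 1 → 0 with weight 3 and length 2. So λ(A) = 3/2 = 3/2.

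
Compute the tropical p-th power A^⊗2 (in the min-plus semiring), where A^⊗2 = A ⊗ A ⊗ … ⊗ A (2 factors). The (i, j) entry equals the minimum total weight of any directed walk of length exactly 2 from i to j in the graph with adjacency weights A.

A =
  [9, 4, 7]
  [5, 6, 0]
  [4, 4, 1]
A^⊗2 =
  [9, 10, 4]
  [4, 4, 1]
  [5, 5, 2]

Each entry (A^⊗2)_ij equals the minimum over all length-2 walks i = v_0 → v_1 → … → v_2 = j of Σ_t A[v_t][v_{t+1}]. For example, for (i, j) = (0, 2) we minimise over 3 possible intermediate vertex sequences; the minimum is 4, attained along the walk 0 → 1 → 2.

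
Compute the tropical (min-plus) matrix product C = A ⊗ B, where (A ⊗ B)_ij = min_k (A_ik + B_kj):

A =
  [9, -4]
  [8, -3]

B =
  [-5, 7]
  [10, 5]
A ⊗ B =
  [4, 1]
  [3, 2]

Apply the min-plus product entry-by-entry:
  C[0][0] = min over k of (A[0][0] + B[0][0] = 9 + -5 = 4, A[0][1] + B[1][0] = -4 + 10 = 6) = 4 (attained at k = 0)
  C[0][1] = min over k of (A[0][0] + B[0][1] = 9 + 7 = 16, A[0][1] + B[1][1] = -4 + 5 = 1) = 1 (attained at k = 1)
  C[1][0] = min over k of (A[1][0] + B[0][0] = 8 + -5 = 3, A[1][1] + B[1][0] = -3 + 10 = 7) = 3 (attained at k = 0)
  C[1][1] = min over k of (A[1][0] + B[0][1] = 8 + 7 = 15, A[1][1] + B[1][1] = -3 + 5 = 2) = 2 (attained at k = 1)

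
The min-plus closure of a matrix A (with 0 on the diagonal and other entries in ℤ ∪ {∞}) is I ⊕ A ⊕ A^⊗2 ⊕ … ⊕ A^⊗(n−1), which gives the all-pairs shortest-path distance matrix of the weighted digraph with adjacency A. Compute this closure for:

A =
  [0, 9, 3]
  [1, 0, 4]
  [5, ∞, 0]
Closure =
  [0, 9, 3]
  [1, 0, 4]
  [5, 14, 0]

This is the Floyd-Warshall all-pairs shortest-path computation. For each intermediate vertex k = 0, 1, …, 2, update dist[i][j] ← min(dist[i][j], dist[i][k] + dist[k][j]). The final matrix gives, for each (i, j), the minimum total weight of any directed path from i to j (possibly empty when i = j).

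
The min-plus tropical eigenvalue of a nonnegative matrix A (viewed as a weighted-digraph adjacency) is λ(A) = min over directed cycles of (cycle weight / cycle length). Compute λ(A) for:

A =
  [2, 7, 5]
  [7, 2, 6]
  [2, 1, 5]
λ(A) = 2

Enumerate directed cycles and compute their means (weight / length). Sample:
  cycle 0 → 0: weight = 2, length = 1, mean = 2/1 ≈ 2.000
  cycle 1 → 1: weight = 2, length = 1, mean = 2/1 ≈ 2.000
  cycle 2 → 2: weight = 5, length = 1, mean = 5/1 ≈ 5.000
  cycle 0 → 1 → 0: weight = 14, length = 2, mean = 14/2 ≈ 7.000
  cycle 0 → 2 → 0: weight = 7, length = 2, mean = 7/2 ≈ 3.500
  cycle 1 → 0 → 1: weight = 14, length = 2, mean = 14/2 ≈ 7.000
Minimum mean = 2.000, attained e.g. along the cycle 0 → 0 with weight 2 and length 1. So λ(A) = 2/1 = 2.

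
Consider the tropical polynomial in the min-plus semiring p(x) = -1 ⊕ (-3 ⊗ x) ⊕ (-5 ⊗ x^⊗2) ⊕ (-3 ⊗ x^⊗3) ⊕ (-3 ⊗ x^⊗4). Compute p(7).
p(7) = -1

A tropical monomial a ⊗ x^⊗i evaluates to a + i · x. Evaluating each term at x = 7:
  Term 0 contributes -1 + 0 · 7 = -1
  Term 1 contributes -3 + 1 · 7 = 4
  Term 2 contributes -5 + 2 · 7 = 9
  Term 3 contributes -3 + 3 · 7 = 18
  Term 4 contributes -3 + 4 · 7 = 25
p(7) = ⊕ of these = min[-1, 4, 9, 18, 25] = -1.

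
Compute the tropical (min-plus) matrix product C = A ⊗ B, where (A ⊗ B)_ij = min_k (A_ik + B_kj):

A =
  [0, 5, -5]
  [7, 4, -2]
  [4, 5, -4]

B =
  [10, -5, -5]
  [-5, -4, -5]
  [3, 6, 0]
A ⊗ B =
  [-2, -5, -5]
  [-1, 0, -2]
  [-1, -1, -4]

Apply the min-plus product entry-by-entry:
  C[0][0] = min over k of (A[0][0] + B[0][0] = 0 + 10 = 10, A[0][1] + B[1][0] = 5 + -5 = 0, A[0][2] + B[2][0] = -5 + 3 = -2) = -2 (attained at k = 2)
  C[0][1] = min over k of (A[0][0] + B[0][1] = 0 + -5 = -5, A[0][1] + B[1][1] = 5 + -4 = 1, A[0][2] + B[2][1] = -5 + 6 = 1) = -5 (attained at k = 0)
  C[0][2] = min over k of (A[0][0] + B[0][2] = 0 + -5 = -5, A[0][1] + B[1][2] = 5 + -5 = 0, A[0][2] + B[2][2] = -5 + 0 = -5) = -5 (attained at k = 0)
  C[1][0] = min over k of (A[1][0] + B[0][0] = 7 + 10 = 17, A[1][1] + B[1][0] = 4 + -5 = -1, A[1][2] + B[2][0] = -2 + 3 = 1) = -1 (attained at k = 1)
  C[1][1] = min over k of (A[1][0] + B[0][1] = 7 + -5 = 2, A[1][1] + B[1][1] = 4 + -4 = 0, A[1][2] + B[2][1] = -2 + 6 = 4) = 0 (attained at k = 1)
  C[1][2] = min over k of (A[1][0] + B[0][2] = 7 + -5 = 2, A[1][1] + B[1][2] = 4 + -5 = -1, A[1][2] + B[2][2] = -2 + 0 = -2) = -2 (attained at k = 2)
  C[2][0] = min over k of (A[2][0] + B[0][0] = 4 + 10 = 14, A[2][1] + B[1][0] = 5 + -5 = 0, A[2][2] + B[2][0] = -4 + 3 = -1) = -1 (attained at k = 2)
  C[2][1] = min over k of (A[2][0] + B[0][1] = 4 + -5 = -1, A[2][1] + B[1][1] = 5 + -4 = 1, A[2][2] + B[2][1] = -4 + 6 = 2) = -1 (attained at k = 0)
  C[2][2] = min over k of (A[2][0] + B[0][2] = 4 + -5 = -1, A[2][1] + B[1][2] = 5 + -5 = 0, A[2][2] + B[2][2] = -4 + 0 = -4) = -4 (attained at k = 2)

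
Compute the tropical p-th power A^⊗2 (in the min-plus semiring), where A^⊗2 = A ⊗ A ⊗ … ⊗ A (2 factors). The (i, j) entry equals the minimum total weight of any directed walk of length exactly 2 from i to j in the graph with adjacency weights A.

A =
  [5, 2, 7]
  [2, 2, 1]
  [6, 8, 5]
A^⊗2 =
  [4, 4, 3]
  [4, 4, 3]
  [10, 8, 9]

Each entry (A^⊗2)_ij equals the minimum over all length-2 walks i = v_0 → v_1 → … → v_2 = j of Σ_t A[v_t][v_{t+1}]. For example, for (i, j) = (0, 2) we minimise over 3 possible intermediate vertex sequences; the minimum is 3, attained along the walk 0 → 1 → 2.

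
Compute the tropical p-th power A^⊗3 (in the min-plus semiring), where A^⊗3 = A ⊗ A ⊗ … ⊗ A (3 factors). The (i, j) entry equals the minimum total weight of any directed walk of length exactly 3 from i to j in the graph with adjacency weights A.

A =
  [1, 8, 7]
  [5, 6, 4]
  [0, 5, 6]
A^⊗3 =
  [3, 10, 9]
  [5, 12, 11]
  [2, 9, 8]

Each entry (A^⊗3)_ij equals the minimum over all length-3 walks i = v_0 → v_1 → … → v_3 = j of Σ_t A[v_t][v_{t+1}]. For example, for (i, j) = (0, 2) we minimise over 9 possible intermediate vertex sequences; the minimum is 9, attained along the walk 0 → 0 → 0 → 2.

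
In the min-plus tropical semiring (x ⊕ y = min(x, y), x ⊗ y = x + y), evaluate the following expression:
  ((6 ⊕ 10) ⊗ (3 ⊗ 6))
((6 ⊕ 10) ⊗ (3 ⊗ 6)) = 15

Expand innermost to outermost. Recall ⊕ takes the minimum of its arguments and ⊗ takes their sum. Working out the expression ((6 ⊕ 10) ⊗ (3 ⊗ 6)) gives 15.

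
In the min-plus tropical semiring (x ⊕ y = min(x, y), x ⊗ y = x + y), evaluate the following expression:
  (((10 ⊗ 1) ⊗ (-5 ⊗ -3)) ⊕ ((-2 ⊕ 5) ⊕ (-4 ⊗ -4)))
(((10 ⊗ 1) ⊗ (-5 ⊗ -3)) ⊕ ((-2 ⊕ 5) ⊕ (-4 ⊗ -4))) = -8

Expand innermost to outermost. Recall ⊕ takes the minimum of its arguments and ⊗ takes their sum. Working out the expression (((10 ⊗ 1) ⊗ (-5 ⊗ -3)) ⊕ ((-2 ⊕ 5) ⊕ (-4 ⊗ -4))) gives -8.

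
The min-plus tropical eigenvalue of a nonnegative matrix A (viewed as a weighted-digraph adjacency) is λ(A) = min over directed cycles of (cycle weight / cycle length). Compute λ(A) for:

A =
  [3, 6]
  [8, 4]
λ(A) = 3

Enumerate directed cycles and compute their means (weight / length). Sample:
  cycle 0 → 0: weight = 3, length = 1, mean = 3/1 ≈ 3.000
  cycle 1 → 1: weight = 4, length = 1, mean = 4/1 ≈ 4.000
  cycle 0 → 1 → 0: weight = 14, length = 2, mean = 14/2 ≈ 7.000
  cycle 1 → 0 → 1: weight = 14, length = 2, mean = 14/2 ≈ 7.000
Minimum mean = 3.000, attained e.g. along the cycle 0 → 0 with weight 3 and length 1. So λ(A) = 3/1 = 3.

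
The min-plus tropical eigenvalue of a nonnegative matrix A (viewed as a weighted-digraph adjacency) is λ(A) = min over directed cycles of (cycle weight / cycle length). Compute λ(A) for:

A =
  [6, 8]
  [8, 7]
λ(A) = 6

Enumerate directed cycles and compute their means (weight / length). Sample:
  cycle 0 → 0: weight = 6, length = 1, mean = 6/1 ≈ 6.000
  cycle 1 → 1: weight = 7, length = 1, mean = 7/1 ≈ 7.000
  cycle 0 → 1 → 0: weight = 16, length = 2, mean = 16/2 ≈ 8.000
  cycle 1 → 0 → 1: weight = 16, length = 2, mean = 16/2 ≈ 8.000
Minimum mean = 6.000, attained e.g. along the cycle 0 → 0 with weight 6 and length 1. So λ(A) = 6/1 = 6.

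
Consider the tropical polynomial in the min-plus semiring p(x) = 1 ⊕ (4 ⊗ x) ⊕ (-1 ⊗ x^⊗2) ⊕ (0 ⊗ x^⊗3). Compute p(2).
p(2) = 1

A tropical monomial a ⊗ x^⊗i evaluates to a + i · x. Evaluating each term at x = 2:
  Term 0 contributes 1 + 0 · 2 = 1
  Term 1 contributes 4 + 1 · 2 = 6
  Term 2 contributes -1 + 2 · 2 = 3
  Term 3 contributes 0 + 3 · 2 = 6
p(2) = ⊕ of these = min[1, 6, 3, 6] = 1.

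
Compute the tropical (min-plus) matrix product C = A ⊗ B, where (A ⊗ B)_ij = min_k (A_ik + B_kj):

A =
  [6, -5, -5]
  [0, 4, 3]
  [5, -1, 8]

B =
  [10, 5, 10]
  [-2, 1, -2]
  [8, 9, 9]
A ⊗ B =
  [-7, -4, -7]
  [2, 5, 2]
  [-3, 0, -3]

Apply the min-plus product entry-by-entry:
  C[0][0] = min over k of (A[0][0] + B[0][0] = 6 + 10 = 16, A[0][1] + B[1][0] = -5 + -2 = -7, A[0][2] + B[2][0] = -5 + 8 = 3) = -7 (attained at k = 1)
  C[0][1] = min over k of (A[0][0] + B[0][1] = 6 + 5 = 11, A[0][1] + B[1][1] = -5 + 1 = -4, A[0][2] + B[2][1] = -5 + 9 = 4) = -4 (attained at k = 1)
  C[0][2] = min over k of (A[0][0] + B[0][2] = 6 + 10 = 16, A[0][1] + B[1][2] = -5 + -2 = -7, A[0][2] + B[2][2] = -5 + 9 = 4) = -7 (attained at k = 1)
  C[1][0] = min over k of (A[1][0] + B[0][0] = 0 + 10 = 10, A[1][1] + B[1][0] = 4 + -2 = 2, A[1][2] + B[2][0] = 3 + 8 = 11) = 2 (attained at k = 1)
  C[1][1] = min over k of (A[1][0] + B[0][1] = 0 + 5 = 5, A[1][1] + B[1][1] = 4 + 1 = 5, A[1][2] + B[2][1] = 3 + 9 = 12) = 5 (attained at k = 0)
  C[1][2] = min over k of (A[1][0] + B[0][2] = 0 + 10 = 10, A[1][1] + B[1][2] = 4 + -2 = 2, A[1][2] + B[2][2] = 3 + 9 = 12) = 2 (attained at k = 1)
  C[2][0] = min over k of (A[2][0] + B[0][0] = 5 + 10 = 15, A[2][1] + B[1][0] = -1 + -2 = -3, A[2][2] + B[2][0] = 8 + 8 = 16) = -3 (attained at k = 1)
  C[2][1] = min over k of (A[2][0] + B[0][1] = 5 + 5 = 10, A[2][1] + B[1][1] = -1 + 1 = 0, A[2][2] + B[2][1] = 8 + 9 = 17) = 0 (attained at k = 1)
  C[2][2] = min over k of (A[2][0] + B[0][2] = 5 + 10 = 15, A[2][1] + B[1][2] = -1 + -2 = -3, A[2][2] + B[2][2] = 8 + 9 = 17) = -3 (attained at k = 1)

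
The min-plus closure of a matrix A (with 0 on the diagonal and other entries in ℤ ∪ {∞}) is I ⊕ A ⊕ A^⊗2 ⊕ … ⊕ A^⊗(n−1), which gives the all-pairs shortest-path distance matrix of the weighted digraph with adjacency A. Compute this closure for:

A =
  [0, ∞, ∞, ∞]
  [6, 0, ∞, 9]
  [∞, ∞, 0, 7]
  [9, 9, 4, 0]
Closure =
  [0, ∞, ∞, ∞]
  [6, 0, 13, 9]
  [16, 16, 0, 7]
  [9, 9, 4, 0]

This is the Floyd-Warshall all-pairs shortest-path computation. For each intermediate vertex k = 0, 1, …, 3, update dist[i][j] ← min(dist[i][j], dist[i][k] + dist[k][j]). The final matrix gives, for each (i, j), the minimum total weight of any directed path from i to j (possibly empty when i = j).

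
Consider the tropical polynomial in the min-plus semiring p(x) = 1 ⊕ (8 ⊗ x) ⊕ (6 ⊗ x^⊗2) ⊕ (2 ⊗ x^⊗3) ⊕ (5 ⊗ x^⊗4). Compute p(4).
p(4) = 1

A tropical monomial a ⊗ x^⊗i evaluates to a + i · x. Evaluating each term at x = 4:
  Term 0 contributes 1 + 0 · 4 = 1
  Term 1 contributes 8 + 1 · 4 = 12
  Term 2 contributes 6 + 2 · 4 = 14
  Term 3 contributes 2 + 3 · 4 = 14
  Term 4 contributes 5 + 4 · 4 = 21
p(4) = ⊕ of these = min[1, 12, 14, 14, 21] = 1.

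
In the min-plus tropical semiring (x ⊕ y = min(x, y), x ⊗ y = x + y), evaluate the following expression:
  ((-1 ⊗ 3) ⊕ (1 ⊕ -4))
((-1 ⊗ 3) ⊕ (1 ⊕ -4)) = -4

Expand innermost to outermost. Recall ⊕ takes the minimum of its arguments and ⊗ takes their sum. Working out the expression ((-1 ⊗ 3) ⊕ (1 ⊕ -4)) gives -4.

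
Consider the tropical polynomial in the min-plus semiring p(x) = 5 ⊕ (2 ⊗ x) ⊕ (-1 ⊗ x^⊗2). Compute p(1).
p(1) = 1

A tropical monomial a ⊗ x^⊗i evaluates to a + i · x. Evaluating each term at x = 1:
  Term 0 contributes 5 + 0 · 1 = 5
  Term 1 contributes 2 + 1 · 1 = 3
  Term 2 contributes -1 + 2 · 1 = 1
p(1) = ⊕ of these = min[5, 3, 1] = 1.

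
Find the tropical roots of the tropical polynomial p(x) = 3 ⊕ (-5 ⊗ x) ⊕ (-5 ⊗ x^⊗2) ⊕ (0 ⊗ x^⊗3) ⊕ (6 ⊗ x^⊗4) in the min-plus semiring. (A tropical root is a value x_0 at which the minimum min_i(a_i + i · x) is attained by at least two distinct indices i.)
Roots: {-6, -5, 0, 8}

Each tropical root is a break point of the lower envelope of the lines y = a_i + i · x (there are 5 lines, with slopes 0, 1, ..., 4). Only the lines that attain the minimum somewhere contribute to roots; other lines are dominated. Here the surviving (envelope) indices are i = 4, i = 3, i = 2, i = 1, i = 0.
Intersections between consecutive envelope lines give the roots: for adjacent envelope indices i < j the intersection is x = (a_i − a_j) / (j − i). Reading off the sorted break points: {-6, -5, 0, 8}.
Verification: at each break x_0, at least two indices attain the minimum of min_i(a_i + i · x_0).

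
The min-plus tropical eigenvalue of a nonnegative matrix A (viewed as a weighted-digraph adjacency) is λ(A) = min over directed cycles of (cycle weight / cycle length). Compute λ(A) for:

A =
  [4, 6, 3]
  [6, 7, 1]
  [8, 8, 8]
λ(A) = 4

Enumerate directed cycles and compute their means (weight / length). Sample:
  cycle 0 → 0: weight = 4, length = 1, mean = 4/1 ≈ 4.000
  cycle 1 → 1: weight = 7, length = 1, mean = 7/1 ≈ 7.000
  cycle 2 → 2: weight = 8, length = 1, mean = 8/1 ≈ 8.000
  cycle 0 → 1 → 0: weight = 12, length = 2, mean = 12/2 ≈ 6.000
  cycle 0 → 2 → 0: weight = 11, length = 2, mean = 11/2 ≈ 5.500
  cycle 1 → 0 → 1: weight = 12, length = 2, mean = 12/2 ≈ 6.000
Minimum mean = 4.000, attained e.g. along the cycle 0 → 0 with weight 4 and length 1. So λ(A) = 4/1 = 4.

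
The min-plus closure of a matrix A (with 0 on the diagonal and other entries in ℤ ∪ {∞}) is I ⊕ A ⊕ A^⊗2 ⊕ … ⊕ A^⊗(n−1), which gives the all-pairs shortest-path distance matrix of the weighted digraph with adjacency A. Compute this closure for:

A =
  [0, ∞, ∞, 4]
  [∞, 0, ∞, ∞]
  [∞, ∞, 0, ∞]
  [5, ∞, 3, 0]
Closure =
  [0, ∞, 7, 4]
  [∞, 0, ∞, ∞]
  [∞, ∞, 0, ∞]
  [5, ∞, 3, 0]

This is the Floyd-Warshall all-pairs shortest-path computation. For each intermediate vertex k = 0, 1, …, 3, update dist[i][j] ← min(dist[i][j], dist[i][k] + dist[k][j]). The final matrix gives, for each (i, j), the minimum total weight of any directed path from i to j (possibly empty when i = j).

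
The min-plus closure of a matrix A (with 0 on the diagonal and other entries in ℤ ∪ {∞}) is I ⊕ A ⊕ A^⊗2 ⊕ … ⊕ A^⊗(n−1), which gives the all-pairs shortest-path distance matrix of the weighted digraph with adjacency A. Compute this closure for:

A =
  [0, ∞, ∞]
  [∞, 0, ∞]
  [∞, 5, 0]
Closure =
  [0, ∞, ∞]
  [∞, 0, ∞]
  [∞, 5, 0]

This is the Floyd-Warshall all-pairs shortest-path computation. For each intermediate vertex k = 0, 1, …, 2, update dist[i][j] ← min(dist[i][j], dist[i][k] + dist[k][j]). The final matrix gives, for each (i, j), the minimum total weight of any directed path from i to j (possibly empty when i = j).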